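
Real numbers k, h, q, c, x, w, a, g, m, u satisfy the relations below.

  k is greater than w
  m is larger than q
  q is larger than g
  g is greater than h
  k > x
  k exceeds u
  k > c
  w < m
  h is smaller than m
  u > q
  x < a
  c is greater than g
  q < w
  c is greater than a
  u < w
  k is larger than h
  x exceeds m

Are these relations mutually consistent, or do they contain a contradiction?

Every relation is compatible with h < g < q < u < w < m < x < a < c < k; the set is consistent.

consistent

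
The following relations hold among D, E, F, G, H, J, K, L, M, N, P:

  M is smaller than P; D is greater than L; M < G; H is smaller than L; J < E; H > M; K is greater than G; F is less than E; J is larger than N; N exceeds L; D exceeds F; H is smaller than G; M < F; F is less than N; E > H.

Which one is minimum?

Chaining upward from M: directly above it, F, H, P, G; then L, D, N, K, E; then J.
That covers every other element, and nothing is given below M, so M is the minimum.

M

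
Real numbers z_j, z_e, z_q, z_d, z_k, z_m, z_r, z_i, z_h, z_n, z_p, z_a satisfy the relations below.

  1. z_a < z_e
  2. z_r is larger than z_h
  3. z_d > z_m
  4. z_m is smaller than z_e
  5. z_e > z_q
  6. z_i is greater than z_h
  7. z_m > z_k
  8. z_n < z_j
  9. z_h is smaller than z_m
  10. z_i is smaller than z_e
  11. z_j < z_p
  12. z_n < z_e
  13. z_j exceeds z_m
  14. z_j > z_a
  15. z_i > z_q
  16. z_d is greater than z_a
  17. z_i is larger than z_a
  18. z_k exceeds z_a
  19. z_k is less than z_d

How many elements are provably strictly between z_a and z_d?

Chaining upward from z_a reaches: z_k, z_m, z_i, z_j, z_e, z_p.
Chaining downward from z_d reaches: z_h, z_k, z_m.
Strictly between z_a and z_d are those in both lists: z_k, z_m — 2 elements.

2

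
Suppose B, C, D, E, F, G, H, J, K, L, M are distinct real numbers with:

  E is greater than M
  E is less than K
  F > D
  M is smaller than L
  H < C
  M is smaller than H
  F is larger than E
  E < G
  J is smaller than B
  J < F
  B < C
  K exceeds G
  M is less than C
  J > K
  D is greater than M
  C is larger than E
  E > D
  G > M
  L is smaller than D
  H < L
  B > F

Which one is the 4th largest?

Chaining the given pairs: M < H < L < D < E < G < K < J < F < B < C.
The 4th largest is J.

J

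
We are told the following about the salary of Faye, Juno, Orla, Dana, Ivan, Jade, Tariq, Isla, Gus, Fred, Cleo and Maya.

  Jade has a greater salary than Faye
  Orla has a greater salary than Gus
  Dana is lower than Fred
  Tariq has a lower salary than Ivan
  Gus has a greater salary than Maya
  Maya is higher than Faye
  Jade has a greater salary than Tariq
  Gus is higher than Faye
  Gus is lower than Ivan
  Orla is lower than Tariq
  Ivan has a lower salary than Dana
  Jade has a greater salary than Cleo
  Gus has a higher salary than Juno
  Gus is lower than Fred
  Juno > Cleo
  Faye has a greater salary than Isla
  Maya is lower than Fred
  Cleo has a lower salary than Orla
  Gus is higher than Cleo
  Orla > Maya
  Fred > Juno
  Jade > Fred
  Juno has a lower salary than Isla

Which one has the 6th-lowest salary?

The consecutive relations fix a unique order: Cleo < Juno < Isla < Faye < Maya < Gus < Orla < Tariq < Ivan < Dana < Fred < Jade.
The 6th smallest is Gus.

Gus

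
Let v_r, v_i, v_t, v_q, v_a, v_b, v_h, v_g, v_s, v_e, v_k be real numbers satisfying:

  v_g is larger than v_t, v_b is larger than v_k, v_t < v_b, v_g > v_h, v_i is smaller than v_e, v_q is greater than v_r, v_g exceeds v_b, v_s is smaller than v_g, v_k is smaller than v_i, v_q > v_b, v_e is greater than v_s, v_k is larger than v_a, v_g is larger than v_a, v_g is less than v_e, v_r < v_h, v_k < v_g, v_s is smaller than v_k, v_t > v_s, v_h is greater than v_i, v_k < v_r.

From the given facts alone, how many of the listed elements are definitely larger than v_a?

The elements the relations force above v_a are v_k, v_i, v_r, v_b, v_h, v_g, v_q, v_e — no chain reaches any other.
That is 8.

8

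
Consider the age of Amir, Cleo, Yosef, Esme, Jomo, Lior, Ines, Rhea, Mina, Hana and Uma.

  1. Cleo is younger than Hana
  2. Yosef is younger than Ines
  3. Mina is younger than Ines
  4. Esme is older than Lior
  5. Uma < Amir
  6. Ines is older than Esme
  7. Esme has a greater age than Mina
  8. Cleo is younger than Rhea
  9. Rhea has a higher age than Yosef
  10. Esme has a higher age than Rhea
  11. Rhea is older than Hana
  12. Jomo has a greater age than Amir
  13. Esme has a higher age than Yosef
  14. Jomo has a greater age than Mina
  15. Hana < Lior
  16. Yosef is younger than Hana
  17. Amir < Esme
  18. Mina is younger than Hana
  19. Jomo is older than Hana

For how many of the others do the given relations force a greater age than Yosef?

6

Directly above Yosef: Hana, Rhea, Esme, Ines.
One step further: Lior, Jomo (6 so far).
No other element is forced above Yosef by the given relations, so the count is 6.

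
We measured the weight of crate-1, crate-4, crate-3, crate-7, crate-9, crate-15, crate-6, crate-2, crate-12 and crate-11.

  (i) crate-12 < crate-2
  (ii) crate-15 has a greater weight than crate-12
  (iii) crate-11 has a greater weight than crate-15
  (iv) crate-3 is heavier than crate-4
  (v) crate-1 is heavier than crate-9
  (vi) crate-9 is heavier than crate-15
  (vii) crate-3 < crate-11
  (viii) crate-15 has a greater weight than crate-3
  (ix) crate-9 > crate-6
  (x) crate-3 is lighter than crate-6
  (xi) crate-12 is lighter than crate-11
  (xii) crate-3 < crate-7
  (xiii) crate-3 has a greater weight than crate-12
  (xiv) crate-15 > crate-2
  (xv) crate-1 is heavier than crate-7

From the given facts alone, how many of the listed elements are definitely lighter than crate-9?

6

The elements the relations force below crate-9 are crate-4, crate-12, crate-2, crate-3, crate-6, crate-15 — no chain reaches any other.
That is 6.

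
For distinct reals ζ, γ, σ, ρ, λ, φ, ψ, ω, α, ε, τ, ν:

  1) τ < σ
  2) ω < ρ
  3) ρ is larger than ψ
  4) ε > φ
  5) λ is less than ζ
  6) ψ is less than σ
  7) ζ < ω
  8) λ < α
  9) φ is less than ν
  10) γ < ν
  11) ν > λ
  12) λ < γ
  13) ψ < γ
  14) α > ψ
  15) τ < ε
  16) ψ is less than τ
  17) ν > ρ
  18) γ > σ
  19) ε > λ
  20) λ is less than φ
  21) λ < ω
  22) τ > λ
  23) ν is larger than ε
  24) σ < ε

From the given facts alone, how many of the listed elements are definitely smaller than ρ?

Directly below ρ: ψ, ω.
One step further: λ, ζ (4 so far).
Nothing else is reachable below ρ; 4 in all.

4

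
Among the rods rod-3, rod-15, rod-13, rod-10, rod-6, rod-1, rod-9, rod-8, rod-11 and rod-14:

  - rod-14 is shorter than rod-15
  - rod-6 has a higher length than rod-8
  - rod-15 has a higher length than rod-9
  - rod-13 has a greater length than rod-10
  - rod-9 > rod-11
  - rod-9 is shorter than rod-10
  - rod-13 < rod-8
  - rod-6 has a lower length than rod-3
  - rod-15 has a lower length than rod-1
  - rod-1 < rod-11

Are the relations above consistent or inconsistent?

Chaining the given relations yields rod-15 < rod-1 < rod-11 < rod-9, so rod-15 < rod-9. But one relation states rod-9 < rod-15. These cannot both hold.

inconsistent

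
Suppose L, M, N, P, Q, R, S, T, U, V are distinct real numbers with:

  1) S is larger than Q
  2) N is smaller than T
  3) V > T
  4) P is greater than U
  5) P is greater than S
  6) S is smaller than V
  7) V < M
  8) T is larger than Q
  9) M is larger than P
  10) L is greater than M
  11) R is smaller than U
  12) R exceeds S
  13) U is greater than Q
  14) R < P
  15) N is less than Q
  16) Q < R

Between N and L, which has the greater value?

N < Q < S < R < U < P < M < L, by transitivity through Q, S, R, U, P, M.
So N < L; L is the larger of the two.

L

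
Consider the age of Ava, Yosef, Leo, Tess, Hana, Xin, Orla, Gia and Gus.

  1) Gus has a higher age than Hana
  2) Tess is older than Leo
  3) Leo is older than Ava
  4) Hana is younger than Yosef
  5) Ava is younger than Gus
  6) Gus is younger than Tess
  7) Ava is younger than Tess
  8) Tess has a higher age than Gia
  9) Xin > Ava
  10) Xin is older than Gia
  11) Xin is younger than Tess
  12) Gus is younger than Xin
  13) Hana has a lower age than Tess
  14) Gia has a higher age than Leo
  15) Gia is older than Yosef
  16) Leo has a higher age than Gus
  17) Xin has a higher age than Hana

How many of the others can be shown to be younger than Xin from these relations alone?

6

The elements the relations force below Xin are Hana, Ava, Gus, Yosef, Leo, Gia — no chain reaches any other.
That is 6.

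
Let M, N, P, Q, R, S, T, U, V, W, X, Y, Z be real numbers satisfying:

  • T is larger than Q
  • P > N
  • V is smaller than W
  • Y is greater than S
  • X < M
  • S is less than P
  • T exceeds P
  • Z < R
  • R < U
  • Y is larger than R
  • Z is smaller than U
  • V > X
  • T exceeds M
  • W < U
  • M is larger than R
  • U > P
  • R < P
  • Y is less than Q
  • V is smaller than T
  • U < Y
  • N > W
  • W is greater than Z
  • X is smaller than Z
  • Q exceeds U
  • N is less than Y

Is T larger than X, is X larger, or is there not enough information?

T

The relevant relations are X < V; V < W; W < N; N < P; P < U; U < Q; Q < T.
Chaining these gives X < V < W < N < P < U < Q < T.
So T is larger.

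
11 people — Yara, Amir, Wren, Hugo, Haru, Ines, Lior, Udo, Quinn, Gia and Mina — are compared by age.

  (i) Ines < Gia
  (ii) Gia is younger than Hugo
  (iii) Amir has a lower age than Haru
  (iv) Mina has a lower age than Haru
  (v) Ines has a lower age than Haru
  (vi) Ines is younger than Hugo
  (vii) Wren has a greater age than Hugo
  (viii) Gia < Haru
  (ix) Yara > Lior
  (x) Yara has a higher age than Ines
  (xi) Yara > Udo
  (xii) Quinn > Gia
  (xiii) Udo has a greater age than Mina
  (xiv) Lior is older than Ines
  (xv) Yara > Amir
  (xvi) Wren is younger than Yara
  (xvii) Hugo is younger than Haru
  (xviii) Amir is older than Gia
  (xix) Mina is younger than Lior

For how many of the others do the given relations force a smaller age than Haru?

Directly below Haru: Ines, Gia, Amir, Hugo, Mina.
No other element is forced below Haru by the given relations, so the count is 5.

5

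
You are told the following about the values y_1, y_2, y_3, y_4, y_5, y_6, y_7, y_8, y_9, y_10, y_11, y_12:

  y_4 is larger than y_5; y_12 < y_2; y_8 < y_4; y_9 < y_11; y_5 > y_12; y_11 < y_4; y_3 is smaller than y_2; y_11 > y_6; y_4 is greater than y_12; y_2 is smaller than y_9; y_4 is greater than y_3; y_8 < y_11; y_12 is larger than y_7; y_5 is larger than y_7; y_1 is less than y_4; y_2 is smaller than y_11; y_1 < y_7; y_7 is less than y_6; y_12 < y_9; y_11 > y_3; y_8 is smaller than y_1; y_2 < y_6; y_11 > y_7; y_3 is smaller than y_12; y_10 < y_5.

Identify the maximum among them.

y_8 is not greatest since y_8 < y_1; y_3 is not greatest since y_3 < y_2; y_1 is not greatest since y_1 < y_4; y_7 is not greatest since y_7 < y_12; y_12 is not greatest since y_12 < y_9; y_2 is not greatest since y_2 < y_11; y_10 is not greatest since y_10 < y_5; y_5 is not greatest since y_5 < y_4; y_6 is not greatest since y_6 < y_11; y_9 is not greatest since y_9 < y_11; y_11 is not greatest since y_11 < y_4.
Only y_4 has nothing above it, so y_4 is the maximum.

y_4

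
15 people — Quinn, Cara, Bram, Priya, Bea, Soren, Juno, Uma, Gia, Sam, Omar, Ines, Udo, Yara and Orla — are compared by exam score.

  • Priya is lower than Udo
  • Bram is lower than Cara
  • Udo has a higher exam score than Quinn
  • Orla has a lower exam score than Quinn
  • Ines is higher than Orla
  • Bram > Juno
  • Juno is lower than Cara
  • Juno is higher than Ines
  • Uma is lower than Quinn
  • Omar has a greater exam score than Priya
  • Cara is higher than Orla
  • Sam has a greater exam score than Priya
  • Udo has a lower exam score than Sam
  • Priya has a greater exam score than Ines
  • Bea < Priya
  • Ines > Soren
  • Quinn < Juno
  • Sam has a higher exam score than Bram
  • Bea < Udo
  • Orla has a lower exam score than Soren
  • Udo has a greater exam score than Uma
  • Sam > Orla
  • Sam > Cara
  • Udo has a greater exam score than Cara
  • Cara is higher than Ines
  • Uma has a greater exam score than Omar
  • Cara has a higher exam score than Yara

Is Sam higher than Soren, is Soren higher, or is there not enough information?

Sam

Chaining the given relations: Soren < Ines < Priya < Omar < Uma < Quinn < Juno < Bram < Cara < Udo < Sam.
So Sam is higher.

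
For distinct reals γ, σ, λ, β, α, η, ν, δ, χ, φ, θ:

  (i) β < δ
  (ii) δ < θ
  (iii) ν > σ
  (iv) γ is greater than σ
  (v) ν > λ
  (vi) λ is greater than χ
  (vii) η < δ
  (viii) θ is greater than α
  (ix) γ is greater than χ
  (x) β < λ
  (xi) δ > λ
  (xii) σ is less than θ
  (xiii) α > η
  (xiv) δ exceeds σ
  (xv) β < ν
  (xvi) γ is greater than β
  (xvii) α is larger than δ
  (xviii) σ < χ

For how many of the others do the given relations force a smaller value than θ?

7

The elements the relations force below θ are η, σ, χ, β, λ, δ, α — no chain reaches any other.
That is 7.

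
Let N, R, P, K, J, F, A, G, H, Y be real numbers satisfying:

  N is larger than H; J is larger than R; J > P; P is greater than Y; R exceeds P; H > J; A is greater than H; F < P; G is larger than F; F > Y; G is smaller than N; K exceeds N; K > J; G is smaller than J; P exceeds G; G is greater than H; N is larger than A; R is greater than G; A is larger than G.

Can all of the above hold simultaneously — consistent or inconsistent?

inconsistent

Chaining the given relations yields G < P < R < J < H, so G < H. But one relation states H < G. These cannot both hold.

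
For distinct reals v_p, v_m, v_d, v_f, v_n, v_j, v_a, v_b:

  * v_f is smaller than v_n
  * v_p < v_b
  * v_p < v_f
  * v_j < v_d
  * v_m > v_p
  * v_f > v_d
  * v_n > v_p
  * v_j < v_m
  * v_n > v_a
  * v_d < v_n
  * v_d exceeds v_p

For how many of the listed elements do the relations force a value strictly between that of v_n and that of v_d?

Chaining upward from v_d reaches: v_f.
Chaining downward from v_n reaches: v_p, v_j, v_a, v_f.
Strictly between v_d and v_n are those in both lists: v_f — 1 element.

1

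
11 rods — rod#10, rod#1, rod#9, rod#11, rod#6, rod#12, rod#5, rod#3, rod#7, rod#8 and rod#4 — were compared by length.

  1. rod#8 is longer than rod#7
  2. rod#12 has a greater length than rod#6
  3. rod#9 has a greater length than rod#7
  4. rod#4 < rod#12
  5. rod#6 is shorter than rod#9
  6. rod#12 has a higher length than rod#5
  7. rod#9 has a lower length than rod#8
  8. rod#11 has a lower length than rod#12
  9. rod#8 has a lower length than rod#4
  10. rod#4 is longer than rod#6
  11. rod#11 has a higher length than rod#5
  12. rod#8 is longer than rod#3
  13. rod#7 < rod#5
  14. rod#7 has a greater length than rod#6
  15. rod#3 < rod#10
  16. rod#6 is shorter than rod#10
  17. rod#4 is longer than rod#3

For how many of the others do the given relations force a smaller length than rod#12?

Directly below rod#12: rod#6, rod#5, rod#11, rod#4.
One step further: rod#7, rod#3, rod#8 (7 so far).
One step further: rod#9 (8 so far).
No other element is forced below rod#12 by the given relations, so the count is 8.

8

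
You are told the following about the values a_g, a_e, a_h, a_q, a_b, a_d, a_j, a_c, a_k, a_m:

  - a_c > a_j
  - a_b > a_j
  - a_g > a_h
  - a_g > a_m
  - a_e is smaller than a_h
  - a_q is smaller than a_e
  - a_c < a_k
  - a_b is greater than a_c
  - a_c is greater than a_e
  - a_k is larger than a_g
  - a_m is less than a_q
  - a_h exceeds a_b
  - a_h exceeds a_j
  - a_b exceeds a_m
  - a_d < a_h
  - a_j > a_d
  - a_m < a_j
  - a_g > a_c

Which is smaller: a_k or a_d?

a_d

Chaining the given relations: a_d < a_j < a_c < a_b < a_h < a_g < a_k.
So a_d < a_k; a_d is the smaller of the two.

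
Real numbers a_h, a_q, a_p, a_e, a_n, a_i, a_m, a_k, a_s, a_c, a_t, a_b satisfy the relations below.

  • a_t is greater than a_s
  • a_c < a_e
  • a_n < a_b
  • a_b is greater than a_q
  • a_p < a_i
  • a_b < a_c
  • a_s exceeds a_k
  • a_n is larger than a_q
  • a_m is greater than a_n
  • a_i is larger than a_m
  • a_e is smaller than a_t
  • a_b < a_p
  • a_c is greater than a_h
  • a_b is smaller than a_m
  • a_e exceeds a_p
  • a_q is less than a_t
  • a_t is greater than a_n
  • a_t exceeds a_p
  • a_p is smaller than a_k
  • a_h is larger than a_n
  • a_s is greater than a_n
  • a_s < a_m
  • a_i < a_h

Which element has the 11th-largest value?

a_n

Piecing the relations together gives one ordering: a_q < a_n < a_b < a_p < a_k < a_s < a_m < a_i < a_h < a_c < a_e < a_t.
Counting 11 from the largest end gives a_n.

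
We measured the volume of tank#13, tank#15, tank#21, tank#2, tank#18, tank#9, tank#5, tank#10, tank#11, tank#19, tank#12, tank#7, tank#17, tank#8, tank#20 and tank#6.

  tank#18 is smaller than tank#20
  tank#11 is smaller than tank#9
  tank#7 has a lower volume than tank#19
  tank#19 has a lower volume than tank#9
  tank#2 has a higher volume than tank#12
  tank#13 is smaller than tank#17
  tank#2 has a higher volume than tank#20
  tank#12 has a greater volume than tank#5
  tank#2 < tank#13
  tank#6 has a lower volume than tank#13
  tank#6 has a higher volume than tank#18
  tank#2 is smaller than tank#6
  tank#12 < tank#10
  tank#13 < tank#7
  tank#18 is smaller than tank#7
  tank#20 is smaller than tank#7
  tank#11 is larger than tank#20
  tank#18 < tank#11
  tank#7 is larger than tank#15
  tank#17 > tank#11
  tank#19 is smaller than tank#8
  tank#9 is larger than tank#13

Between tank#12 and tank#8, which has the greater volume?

The relevant relations are tank#12 < tank#2; tank#2 < tank#6; tank#6 < tank#13; tank#13 < tank#7; tank#7 < tank#19; tank#19 < tank#8.
Together: tank#12 < tank#2 < tank#6 < tank#13 < tank#7 < tank#19 < tank#8.
So tank#12 < tank#8; tank#8 is the larger of the two.

tank#8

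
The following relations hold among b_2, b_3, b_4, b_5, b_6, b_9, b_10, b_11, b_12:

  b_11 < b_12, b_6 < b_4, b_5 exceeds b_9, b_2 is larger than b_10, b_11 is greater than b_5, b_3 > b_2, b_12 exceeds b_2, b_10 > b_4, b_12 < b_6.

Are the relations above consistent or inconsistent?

Chaining the given relations yields b_12 < b_6 < b_4 < b_10 < b_2, so b_12 < b_2. But one relation states b_2 < b_12. These cannot both hold.

inconsistent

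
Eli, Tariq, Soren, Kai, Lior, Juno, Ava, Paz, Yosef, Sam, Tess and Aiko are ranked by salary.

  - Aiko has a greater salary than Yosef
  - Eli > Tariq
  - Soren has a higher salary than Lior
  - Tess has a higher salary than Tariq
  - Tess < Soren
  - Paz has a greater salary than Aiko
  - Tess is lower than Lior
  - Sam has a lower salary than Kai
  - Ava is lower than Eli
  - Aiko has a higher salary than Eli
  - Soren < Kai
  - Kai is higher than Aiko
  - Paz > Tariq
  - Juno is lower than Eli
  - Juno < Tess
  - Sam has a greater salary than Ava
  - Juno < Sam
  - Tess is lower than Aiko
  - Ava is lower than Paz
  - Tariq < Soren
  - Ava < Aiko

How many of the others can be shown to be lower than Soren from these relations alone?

4

Directly below Soren: Tariq, Tess, Lior.
One step further: Juno (4 so far).
Nothing else is reachable below Soren; 4 in all.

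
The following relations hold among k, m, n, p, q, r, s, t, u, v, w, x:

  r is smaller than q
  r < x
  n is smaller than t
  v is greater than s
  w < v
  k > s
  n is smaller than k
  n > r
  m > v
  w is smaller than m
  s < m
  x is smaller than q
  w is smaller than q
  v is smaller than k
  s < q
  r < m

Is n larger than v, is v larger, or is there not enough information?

Following every chain through n: above n we get k, t; below n we get r.
v is not reached, and no chain runs the other way from v to n.
So the given relations leave the order of n and v undetermined.

undetermined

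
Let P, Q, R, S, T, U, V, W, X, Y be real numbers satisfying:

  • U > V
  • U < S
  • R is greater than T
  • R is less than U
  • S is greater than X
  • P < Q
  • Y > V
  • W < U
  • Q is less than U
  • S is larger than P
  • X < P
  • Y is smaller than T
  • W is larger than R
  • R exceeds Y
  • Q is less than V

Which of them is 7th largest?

V

Chaining the given pairs: X < P < Q < V < Y < T < R < W < U < S.
Counting 7 from the largest end gives V.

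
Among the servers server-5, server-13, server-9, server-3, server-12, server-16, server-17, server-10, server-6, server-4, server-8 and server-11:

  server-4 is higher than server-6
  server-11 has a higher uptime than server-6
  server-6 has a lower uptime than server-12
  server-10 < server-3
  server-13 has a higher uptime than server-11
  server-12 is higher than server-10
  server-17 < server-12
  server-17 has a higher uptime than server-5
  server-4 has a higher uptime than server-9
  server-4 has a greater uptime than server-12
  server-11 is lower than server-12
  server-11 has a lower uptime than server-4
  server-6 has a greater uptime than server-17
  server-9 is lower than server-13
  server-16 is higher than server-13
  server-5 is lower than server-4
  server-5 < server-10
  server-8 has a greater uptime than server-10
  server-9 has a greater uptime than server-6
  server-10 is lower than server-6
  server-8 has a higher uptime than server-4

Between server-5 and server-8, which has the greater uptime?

server-8

Link the given pairs in sequence: server-5 < server-10; server-10 < server-6; server-6 < server-11; server-11 < server-4; server-4 < server-8.
Together: server-5 < server-10 < server-6 < server-11 < server-4 < server-8.
So server-5 < server-8; server-8 is the higher of the two.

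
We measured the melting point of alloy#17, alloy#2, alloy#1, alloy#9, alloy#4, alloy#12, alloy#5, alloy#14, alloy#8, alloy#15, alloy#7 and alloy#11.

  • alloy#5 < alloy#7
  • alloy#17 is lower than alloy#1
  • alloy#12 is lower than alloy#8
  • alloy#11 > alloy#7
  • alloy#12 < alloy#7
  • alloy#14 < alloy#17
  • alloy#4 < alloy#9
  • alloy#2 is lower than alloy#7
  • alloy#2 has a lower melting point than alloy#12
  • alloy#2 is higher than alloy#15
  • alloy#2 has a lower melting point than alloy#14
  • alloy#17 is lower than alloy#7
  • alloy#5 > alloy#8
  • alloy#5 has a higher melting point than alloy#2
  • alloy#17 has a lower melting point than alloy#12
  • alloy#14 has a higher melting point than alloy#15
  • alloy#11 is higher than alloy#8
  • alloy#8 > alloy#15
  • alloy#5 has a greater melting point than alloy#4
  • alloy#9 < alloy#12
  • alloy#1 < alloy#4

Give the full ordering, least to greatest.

alloy#15 < alloy#2 < alloy#14 < alloy#17 < alloy#1 < alloy#4 < alloy#9 < alloy#12 < alloy#8 < alloy#5 < alloy#7 < alloy#11

Nothing is placed below alloy#15, so it is least; from there alloy#15 < alloy#2; alloy#2 < alloy#14; alloy#14 < alloy#17; alloy#17 < alloy#1; alloy#1 < alloy#4; alloy#4 < alloy#9; alloy#9 < alloy#12; alloy#12 < alloy#8; alloy#8 < alloy#5; alloy#5 < alloy#7; alloy#7 < alloy#11, each given directly.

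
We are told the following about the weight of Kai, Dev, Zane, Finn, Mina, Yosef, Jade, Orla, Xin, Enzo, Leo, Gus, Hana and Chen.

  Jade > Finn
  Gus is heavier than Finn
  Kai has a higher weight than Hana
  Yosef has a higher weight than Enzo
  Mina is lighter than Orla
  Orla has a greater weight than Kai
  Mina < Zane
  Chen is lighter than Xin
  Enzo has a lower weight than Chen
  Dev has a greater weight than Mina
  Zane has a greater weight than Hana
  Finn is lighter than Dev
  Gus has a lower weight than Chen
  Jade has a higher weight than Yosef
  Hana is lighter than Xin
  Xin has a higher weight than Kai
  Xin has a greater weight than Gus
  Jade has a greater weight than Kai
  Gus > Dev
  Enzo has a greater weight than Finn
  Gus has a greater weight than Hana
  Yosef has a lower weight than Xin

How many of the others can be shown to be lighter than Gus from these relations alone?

From Gus the given relations immediately reach Finn, Hana, Dev.
From those, Mina — 4 in total.
No other element is forced below Gus by the given relations, so the count is 4.

4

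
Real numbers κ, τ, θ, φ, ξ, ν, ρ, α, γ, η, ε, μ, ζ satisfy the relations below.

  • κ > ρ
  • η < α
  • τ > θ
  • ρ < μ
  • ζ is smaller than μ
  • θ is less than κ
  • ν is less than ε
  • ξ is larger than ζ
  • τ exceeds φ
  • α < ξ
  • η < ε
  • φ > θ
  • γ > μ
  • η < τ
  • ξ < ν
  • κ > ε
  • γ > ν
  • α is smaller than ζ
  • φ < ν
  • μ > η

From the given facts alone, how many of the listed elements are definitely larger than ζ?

The elements the relations force above ζ are ξ, μ, ν, ε, κ, γ — no chain reaches any other.
That is 6.

6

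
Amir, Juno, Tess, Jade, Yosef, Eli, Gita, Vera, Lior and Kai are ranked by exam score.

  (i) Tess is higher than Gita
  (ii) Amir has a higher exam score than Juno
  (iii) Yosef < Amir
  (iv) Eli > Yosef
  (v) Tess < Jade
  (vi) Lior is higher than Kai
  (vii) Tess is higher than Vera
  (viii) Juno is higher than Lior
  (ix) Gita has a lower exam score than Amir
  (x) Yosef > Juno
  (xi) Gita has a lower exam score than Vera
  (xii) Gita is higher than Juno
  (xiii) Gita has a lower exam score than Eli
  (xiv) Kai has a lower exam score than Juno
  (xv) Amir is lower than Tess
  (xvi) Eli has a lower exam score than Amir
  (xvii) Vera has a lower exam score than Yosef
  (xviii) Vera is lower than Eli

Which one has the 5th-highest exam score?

Chaining the given pairs: Kai < Lior < Juno < Gita < Vera < Yosef < Eli < Amir < Tess < Jade.
Counting 5 from the largest end gives Yosef.

Yosef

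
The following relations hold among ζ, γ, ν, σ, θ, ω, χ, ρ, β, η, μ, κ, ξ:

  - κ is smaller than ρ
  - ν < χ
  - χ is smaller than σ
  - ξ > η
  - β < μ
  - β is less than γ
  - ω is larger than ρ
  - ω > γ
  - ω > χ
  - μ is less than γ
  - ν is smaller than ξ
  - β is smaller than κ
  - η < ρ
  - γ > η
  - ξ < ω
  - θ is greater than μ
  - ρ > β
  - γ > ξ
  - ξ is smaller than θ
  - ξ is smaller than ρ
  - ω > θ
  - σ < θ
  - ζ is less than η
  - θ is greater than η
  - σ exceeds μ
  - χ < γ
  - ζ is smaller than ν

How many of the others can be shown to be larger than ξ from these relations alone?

4

Directly above ξ: θ, ρ, γ, ω.
Nothing else is reachable above ξ; 4 in all.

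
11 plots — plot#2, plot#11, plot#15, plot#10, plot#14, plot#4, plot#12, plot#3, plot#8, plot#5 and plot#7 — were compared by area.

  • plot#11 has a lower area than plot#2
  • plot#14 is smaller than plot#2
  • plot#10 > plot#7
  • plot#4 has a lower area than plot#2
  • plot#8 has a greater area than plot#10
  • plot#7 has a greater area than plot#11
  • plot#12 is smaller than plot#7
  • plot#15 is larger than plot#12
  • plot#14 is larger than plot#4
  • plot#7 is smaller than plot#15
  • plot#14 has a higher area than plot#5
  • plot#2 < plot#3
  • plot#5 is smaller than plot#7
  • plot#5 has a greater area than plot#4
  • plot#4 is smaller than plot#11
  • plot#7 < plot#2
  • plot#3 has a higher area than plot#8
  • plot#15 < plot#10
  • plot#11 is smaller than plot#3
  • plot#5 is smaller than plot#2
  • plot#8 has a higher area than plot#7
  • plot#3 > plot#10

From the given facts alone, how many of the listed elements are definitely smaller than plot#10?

From plot#10 the given relations immediately reach plot#7, plot#15.
From those, plot#12, plot#5, plot#11 — 5 in total.
From those, plot#4 — 6 in total.
No other element is forced below plot#10 by the given relations, so the count is 6.

6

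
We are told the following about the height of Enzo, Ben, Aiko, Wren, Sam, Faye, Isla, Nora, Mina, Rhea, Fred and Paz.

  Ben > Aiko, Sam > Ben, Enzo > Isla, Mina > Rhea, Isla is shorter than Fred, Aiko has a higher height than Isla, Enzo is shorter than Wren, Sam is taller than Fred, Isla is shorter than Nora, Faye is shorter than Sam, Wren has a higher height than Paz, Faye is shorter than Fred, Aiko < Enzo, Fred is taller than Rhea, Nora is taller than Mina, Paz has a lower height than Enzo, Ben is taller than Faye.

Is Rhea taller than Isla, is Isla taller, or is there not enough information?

undetermined

Following every chain through Isla: above Isla we get Aiko, Fred, Enzo, Ben, Wren, Nora, Sam.
Rhea is not reached, and no chain runs the other way from Rhea to Isla.
So the given relations leave the order of Isla and Rhea undetermined.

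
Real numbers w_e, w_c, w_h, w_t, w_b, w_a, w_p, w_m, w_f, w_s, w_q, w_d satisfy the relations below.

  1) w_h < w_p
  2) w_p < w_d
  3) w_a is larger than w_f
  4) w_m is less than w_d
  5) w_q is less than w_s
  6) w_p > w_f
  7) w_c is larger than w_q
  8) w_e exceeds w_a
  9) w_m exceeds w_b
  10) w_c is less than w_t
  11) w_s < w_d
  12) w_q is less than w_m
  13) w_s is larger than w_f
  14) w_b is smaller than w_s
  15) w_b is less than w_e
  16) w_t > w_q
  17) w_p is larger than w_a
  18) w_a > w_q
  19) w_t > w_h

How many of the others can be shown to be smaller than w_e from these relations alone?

4

The elements the relations force below w_e are w_q, w_f, w_b, w_a — no chain reaches any other.
That is 4.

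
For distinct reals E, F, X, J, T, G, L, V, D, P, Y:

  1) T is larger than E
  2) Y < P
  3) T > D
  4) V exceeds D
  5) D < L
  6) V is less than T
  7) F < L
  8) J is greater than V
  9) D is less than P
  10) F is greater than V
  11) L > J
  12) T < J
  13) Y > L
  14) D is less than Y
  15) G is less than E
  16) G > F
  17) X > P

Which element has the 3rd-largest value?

Y

Chaining the given pairs: D < V < F < G < E < T < J < L < Y < P < X.
The 3rd largest is Y.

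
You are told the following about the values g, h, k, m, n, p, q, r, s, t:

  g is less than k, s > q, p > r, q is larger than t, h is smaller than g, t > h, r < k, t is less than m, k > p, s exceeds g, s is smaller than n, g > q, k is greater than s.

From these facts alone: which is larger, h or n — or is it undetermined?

n

Link the given pairs in sequence: h < t; t < q; q < g; g < s; s < n.
Together: h < t < q < g < s < n.
So n is larger.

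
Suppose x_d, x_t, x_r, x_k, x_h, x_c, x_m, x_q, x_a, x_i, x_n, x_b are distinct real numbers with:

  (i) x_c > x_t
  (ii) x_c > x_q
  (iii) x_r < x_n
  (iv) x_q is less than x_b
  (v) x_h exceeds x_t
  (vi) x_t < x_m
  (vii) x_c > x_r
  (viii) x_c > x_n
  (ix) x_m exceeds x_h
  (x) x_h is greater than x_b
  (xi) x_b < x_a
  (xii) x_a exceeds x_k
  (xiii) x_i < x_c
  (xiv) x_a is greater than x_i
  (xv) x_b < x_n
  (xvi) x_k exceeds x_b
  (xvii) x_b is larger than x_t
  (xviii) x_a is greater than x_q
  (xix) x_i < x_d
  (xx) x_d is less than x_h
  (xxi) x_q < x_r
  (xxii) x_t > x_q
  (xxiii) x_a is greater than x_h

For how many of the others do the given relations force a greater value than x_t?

Directly above x_t: x_b, x_h, x_m, x_c.
One step further: x_n, x_k, x_a (7 so far).
No other element is forced above x_t by the given relations, so the count is 7.

7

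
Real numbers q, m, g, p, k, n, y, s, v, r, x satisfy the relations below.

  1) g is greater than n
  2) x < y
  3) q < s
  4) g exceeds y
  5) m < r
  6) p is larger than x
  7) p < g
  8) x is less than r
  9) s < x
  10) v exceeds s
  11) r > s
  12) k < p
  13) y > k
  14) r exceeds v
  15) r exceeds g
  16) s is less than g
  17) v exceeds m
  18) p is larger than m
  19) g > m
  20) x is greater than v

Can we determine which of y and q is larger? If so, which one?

y

Following the relations from q: q < s < v < x < y.
So y is larger.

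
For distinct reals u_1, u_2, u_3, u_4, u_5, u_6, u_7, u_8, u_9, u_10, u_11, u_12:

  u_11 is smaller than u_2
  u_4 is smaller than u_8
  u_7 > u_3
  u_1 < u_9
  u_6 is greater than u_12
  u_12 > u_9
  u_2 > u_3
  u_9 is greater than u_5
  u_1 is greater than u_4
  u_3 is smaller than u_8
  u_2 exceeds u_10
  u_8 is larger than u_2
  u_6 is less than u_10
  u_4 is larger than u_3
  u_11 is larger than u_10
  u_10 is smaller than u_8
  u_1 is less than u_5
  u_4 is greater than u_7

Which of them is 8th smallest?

Piecing the relations together gives one ordering: u_3 < u_7 < u_4 < u_1 < u_5 < u_9 < u_12 < u_6 < u_10 < u_11 < u_2 < u_8.
The 8th smallest is u_6.

u_6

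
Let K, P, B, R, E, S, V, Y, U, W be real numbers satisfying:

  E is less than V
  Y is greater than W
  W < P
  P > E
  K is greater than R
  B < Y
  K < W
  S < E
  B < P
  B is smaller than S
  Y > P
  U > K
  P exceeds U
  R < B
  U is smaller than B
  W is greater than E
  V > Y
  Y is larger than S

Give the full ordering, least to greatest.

R < K < U < B < S < E < W < P < Y < V

Each adjacent pair is fixed by a given relation: R < K; K < U; U < B; B < S; S < E; E < W; W < P; P < Y; Y < V. Chaining them end to end gives the full order.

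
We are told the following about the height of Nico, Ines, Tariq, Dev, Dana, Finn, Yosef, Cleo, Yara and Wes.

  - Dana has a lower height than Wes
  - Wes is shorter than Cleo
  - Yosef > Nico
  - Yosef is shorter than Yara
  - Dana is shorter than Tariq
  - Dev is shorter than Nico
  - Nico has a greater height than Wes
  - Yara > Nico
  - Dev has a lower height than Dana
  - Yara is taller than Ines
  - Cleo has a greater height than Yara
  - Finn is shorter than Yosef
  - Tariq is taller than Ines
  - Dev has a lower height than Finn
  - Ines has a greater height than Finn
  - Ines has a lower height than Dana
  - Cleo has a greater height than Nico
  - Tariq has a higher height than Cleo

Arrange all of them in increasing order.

Dev < Finn < Ines < Dana < Wes < Nico < Yosef < Yara < Cleo < Tariq

Nothing is placed below Dev, so it is least; from there Dev < Finn; Finn < Ines; Ines < Dana; Dana < Wes; Wes < Nico; Nico < Yosef; Yosef < Yara; Yara < Cleo; Cleo < Tariq, each given directly.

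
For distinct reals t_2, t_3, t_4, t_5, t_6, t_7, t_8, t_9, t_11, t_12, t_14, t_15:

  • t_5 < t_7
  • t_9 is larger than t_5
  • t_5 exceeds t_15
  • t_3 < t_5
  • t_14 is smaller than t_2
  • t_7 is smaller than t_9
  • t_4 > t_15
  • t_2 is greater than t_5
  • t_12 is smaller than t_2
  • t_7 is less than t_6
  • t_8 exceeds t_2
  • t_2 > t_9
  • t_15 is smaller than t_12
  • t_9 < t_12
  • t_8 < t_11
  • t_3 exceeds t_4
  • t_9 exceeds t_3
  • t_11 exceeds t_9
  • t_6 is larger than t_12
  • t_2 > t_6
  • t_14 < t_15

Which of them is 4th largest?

t_6

The consecutive relations fix a unique order: t_14 < t_15 < t_4 < t_3 < t_5 < t_7 < t_9 < t_12 < t_6 < t_2 < t_8 < t_11.
The 4th largest is t_6.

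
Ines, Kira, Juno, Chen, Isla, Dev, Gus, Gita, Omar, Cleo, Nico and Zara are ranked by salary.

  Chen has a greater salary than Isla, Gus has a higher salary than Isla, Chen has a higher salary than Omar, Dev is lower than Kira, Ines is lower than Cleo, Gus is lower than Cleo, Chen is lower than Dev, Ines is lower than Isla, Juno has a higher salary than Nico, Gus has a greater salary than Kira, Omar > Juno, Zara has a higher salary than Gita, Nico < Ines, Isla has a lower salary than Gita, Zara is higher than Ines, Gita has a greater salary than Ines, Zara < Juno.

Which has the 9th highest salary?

Chaining the given pairs: Nico < Ines < Isla < Gita < Zara < Juno < Omar < Chen < Dev < Kira < Gus < Cleo.
The 9th largest is Gita.

Gita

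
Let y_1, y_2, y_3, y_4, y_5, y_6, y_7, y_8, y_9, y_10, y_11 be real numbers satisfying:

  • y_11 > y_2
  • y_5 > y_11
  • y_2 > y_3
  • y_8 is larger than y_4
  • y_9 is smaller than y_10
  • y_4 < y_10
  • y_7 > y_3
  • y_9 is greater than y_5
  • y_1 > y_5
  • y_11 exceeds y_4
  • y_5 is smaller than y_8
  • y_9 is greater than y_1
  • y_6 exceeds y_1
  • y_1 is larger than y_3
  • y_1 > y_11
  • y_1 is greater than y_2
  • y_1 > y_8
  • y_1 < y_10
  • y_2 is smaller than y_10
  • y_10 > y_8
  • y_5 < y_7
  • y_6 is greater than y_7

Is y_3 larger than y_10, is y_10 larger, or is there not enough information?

y_10

y_3 < y_2 and y_2 < y_11 give y_3 < y_11.
With y_11 < y_5: y_3 < y_2 < y_11 < y_5.
With y_5 < y_8: y_3 < y_2 < y_11 < y_5 < y_8.
Then y_8 < y_1 extends the chain to y_1.
Then y_1 < y_9 extends the chain to y_9.
With y_9 < y_10: y_3 < y_2 < y_11 < y_5 < y_8 < y_1 < y_9 < y_10.
So y_10 is larger.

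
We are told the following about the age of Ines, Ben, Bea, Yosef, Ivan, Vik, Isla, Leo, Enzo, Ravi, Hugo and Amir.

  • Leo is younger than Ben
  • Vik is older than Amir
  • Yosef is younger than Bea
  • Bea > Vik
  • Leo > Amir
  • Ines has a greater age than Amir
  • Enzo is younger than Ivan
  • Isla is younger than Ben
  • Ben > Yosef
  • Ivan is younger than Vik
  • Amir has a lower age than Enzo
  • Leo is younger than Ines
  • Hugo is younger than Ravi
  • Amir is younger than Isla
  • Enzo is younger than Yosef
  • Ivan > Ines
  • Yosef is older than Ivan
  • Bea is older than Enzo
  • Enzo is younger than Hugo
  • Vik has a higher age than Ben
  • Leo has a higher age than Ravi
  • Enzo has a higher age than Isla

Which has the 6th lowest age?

Leo

Piecing the relations together gives one ordering: Amir < Isla < Enzo < Hugo < Ravi < Leo < Ines < Ivan < Yosef < Ben < Vik < Bea.
The 6th smallest is Leo.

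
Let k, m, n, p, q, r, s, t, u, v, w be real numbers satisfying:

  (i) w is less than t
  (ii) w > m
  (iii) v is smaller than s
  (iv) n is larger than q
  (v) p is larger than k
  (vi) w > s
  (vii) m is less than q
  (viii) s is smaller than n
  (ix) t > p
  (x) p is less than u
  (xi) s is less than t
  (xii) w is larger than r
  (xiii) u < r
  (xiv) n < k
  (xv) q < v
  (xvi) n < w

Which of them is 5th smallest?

The consecutive relations fix a unique order: m < q < v < s < n < k < p < u < r < w < t.
Counting 5 from the smallest end gives n.

n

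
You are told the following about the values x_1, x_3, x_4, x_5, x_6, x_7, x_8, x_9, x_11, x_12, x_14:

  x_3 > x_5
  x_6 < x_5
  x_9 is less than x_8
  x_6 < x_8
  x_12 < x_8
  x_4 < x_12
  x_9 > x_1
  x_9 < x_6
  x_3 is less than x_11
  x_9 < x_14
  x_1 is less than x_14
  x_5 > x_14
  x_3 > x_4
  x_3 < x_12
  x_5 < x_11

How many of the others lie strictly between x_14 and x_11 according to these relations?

2

Chaining upward from x_14 reaches: x_5, x_3, x_12, x_8.
Chaining downward from x_11 reaches: x_1, x_9, x_4, x_6, x_5, x_3.
Strictly between x_14 and x_11 are those in both lists: x_5, x_3 — 2 elements.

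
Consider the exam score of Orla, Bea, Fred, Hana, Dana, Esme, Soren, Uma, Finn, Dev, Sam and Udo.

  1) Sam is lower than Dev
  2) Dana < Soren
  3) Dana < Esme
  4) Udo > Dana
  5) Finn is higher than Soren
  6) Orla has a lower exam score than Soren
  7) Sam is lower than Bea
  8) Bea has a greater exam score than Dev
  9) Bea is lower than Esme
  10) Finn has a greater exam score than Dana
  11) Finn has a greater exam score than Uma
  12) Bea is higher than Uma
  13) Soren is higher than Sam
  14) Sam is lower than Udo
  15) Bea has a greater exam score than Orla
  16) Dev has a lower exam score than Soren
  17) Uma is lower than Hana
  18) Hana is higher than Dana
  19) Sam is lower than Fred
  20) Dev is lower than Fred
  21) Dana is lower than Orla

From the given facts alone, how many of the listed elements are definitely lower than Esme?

6

Directly below Esme: Dana, Bea.
One step further: Orla, Sam, Uma, Dev (6 so far).
Nothing else is reachable below Esme; 6 in all.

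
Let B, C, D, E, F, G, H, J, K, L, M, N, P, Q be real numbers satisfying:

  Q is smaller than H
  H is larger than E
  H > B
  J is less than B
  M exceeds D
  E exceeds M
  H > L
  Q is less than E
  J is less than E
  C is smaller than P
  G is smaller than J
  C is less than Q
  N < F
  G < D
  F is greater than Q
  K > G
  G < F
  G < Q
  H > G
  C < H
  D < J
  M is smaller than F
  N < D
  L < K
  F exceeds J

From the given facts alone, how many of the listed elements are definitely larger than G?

From G the given relations immediately reach D, J, Q, K, F, H.
From those, B, M, E — 9 in total.
Nothing else is reachable above G; 9 in all.

9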